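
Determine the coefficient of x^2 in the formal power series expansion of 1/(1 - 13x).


The geometric series identity gives 1/(1 - c x) = sum_{k>=0} c^k x^k, so the coefficient of x^k is c^k.
Here c = 13 and k = 2.
Computing: 13^2 = 169

169


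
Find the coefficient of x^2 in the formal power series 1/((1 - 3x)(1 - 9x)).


By partial fractions or Cauchy convolution:
The coefficient equals sum_{k=0}^{2} 3^k * 9^(2-k).
= 117

117


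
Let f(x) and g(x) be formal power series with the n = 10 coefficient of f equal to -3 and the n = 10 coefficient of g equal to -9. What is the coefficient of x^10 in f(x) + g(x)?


Addition of formal power series is termwise.
The coefficient of x^10 in f + g = -3 + -9
= -12

-12


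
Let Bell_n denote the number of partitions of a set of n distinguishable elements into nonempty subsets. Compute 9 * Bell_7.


Bell_7 can be computed from the Bell triangle or from Dobinski's identity Bell_n = (1/e) * sum_{k>=0} k^n / k!.
Computing Bell_7 = 877.
Then 9 * 877 = 7893.

7893


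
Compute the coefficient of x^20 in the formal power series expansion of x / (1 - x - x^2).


Let f(x) = sum_{k>=0} a_k x^k. Multiplying f(x) * (1 - x - x^2) = x and matching coefficients gives a_0 = 0, a_1 = 1, and a_k = a_{k-1} + a_{k-2} for k >= 2. These are the Fibonacci numbers F_k.
Iterating from F_0 = 0, F_1 = 1:
F_0=0, F_1=1, F_2=1, F_3=2, F_4=3, F_5=5, F_6=8, F_7=13, F_8=21, F_9=34, ...
F_20 = 6765.

6765


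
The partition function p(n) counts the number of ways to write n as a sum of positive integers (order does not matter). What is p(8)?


Using the generating function prod_{k>=1} 1/(1-x^k), we compute p(8).
By dynamic programming over parts 1 through 8:
p(8) = 22

22


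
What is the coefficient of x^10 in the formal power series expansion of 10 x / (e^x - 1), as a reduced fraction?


The exponential generating function for Bernoulli numbers is
x / (e^x - 1) = sum_{k>=0} B_k x^k / k!.
So the coefficient of x^10 in 10 x / (e^x - 1) is 10 B_10 / 10!.
Computing: B_10 = 5/66, 10! = 3628800, giving
10 * 5/66 / 3628800 = 1/4790016.

1/4790016


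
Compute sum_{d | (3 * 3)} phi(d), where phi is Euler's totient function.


First, 3 * 3 = 9. One classical identity is sum_{d | n} phi(d) = n (each k in [1, n] has a unique gcd with n, and among the k's with gcd(k, n) = n/d there are phi(d) of them). So the sum equals 9. We also verify directly:
Divisors of 9: 1, 3, 9.
phi values: 1, 2, 6.
Sum = 9.

9


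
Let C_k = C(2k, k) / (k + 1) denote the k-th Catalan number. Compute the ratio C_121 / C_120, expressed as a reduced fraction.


Using C_k = (2k)! / (k! (k+1)!), the ratio C_{k+1}/C_k simplifies to
C_{k+1}/C_k = [(2k+2)! / ((k+1)! (k+2)!)] * [k! (k+1)! / (2k)!]
 = (2k+2)(2k+1) / ((k+1)(k+2)) = 2(2k+1) / (k+2).
For k = 120: 2(2*120 + 1) / (120 + 2) = 482/122 = 241/61.

241/61


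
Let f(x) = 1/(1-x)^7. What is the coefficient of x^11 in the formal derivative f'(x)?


Differentiate: d/dx [ 1/(1-x)^r ] = r / (1-x)^(r+1).
Here r = 7, so f'(x) = 7 / (1-x)^8.
The expansion of 1/(1-x)^(r+1) has coefficient of x^n equal to C(n+r, r).
So the coefficient of x^11 in f'(x) is
7 * C(18, 7) = 7 * 31824 = 222768

222768


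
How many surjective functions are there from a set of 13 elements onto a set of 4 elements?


By inclusion-exclusion on which target elements are missed, the number of surjections from an n-set onto a k-set is
surj(n, k) = sum_{j=0}^{k} (-1)^j C(k, j) (k - j)^n.
Equivalently surj(n, k) = k! * S(n, k), where S(n, k) is the Stirling number of the second kind.
For n = 13, k = 4:
S(13, 4) = 2532530, so
surj = 4! * 2532530 = 24 * 2532530 = 60780720.

60780720


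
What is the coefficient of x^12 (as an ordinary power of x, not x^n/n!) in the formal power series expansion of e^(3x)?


The exponential series is e^y = sum_{k>=0} y^k / k!. Substituting y = 3x gives
e^(3x) = sum_{k>=0} 3^k x^k / k!.
So the coefficient of x^n is a^n/n! with a = 3, n = 12:
3^12 / 12! = 531441/479001600 = 2187/1971200

2187/1971200


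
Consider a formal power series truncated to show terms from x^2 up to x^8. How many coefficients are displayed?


From x^2 to x^8 inclusive, the count is 8 - 2 + 1 = 7.

7


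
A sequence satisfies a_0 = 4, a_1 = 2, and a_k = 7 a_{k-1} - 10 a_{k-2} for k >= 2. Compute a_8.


The characteristic equation is t^2 - 7 t + 10 = 0, with roots r_1 = 5 and r_2 = 2 (so c_1 = r_1 + r_2, c_2 = -r_1 r_2 as required).
One can use the closed form a_n = A r_1^n + B r_2^n, but direct iteration is more reliable:
a_0 = 4, a_1 = 2, a_2 = -26, a_3 = -202, a_4 = -1154, a_5 = -6058, a_6 = -30866, a_7 = -155482, a_8 = -779714.
So a_8 = -779714.

-779714


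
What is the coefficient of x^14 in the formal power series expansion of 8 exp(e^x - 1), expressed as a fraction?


exp(e^x - 1) is the exponential generating function for the Bell numbers Bell_k: exp(e^x - 1) = sum_{k>=0} Bell_k x^k / k!.
So the coefficient of x^14 in 8 exp(e^x - 1) is 8 Bell_14 / 14!.
Computing: Bell_14 = 190899322 and 14! = 87178291200, giving
8 * 190899322/87178291200 = 95449661/5448643200.

95449661/5448643200


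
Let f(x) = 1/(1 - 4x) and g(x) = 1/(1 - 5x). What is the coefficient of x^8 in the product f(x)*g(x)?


The coefficient of x^n in f*g is the Cauchy product: sum_{k=0}^{n} a^k * b^(n-k).
With a=4, b=5, n=8:
sum_{k=0}^{8} 4^k * 5^(8-k)
= 1690981

1690981


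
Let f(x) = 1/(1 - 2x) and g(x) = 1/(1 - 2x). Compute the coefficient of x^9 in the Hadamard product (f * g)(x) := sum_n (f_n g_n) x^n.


f has coefficients f_k = 2^k and g has coefficients g_k = 2^k, so the Hadamard product has coefficient (f*g)_k = 2^k * 2^k = 4^k.
For k = 9: 4^9 = 262144.

262144


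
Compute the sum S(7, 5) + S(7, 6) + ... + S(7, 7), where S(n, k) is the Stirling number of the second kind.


By definition, S(n, k) counts partitions of an n-set into exactly k nonempty blocks.
Computing row n = 7 for k = 5..7:
S(7, k): 140, 21, 1
Sum = 162.

162


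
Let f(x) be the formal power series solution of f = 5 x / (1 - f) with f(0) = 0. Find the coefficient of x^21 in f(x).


Apply Lagrange inversion: f = 5 x * phi(f) with phi(t) = 1/(1 - t), so
[x^n] f = 5^n * (1/n) [t^(n-1)] phi(t)^n = 5^n * (1/n) [t^(n-1)] (1 - t)^(-n) = 5^n * (1/n) C(2n - 2, n - 1) = 5^n * C_{n-1}.
For n = 21: C_20 = C(40, 20) / 21 = 137846528820/21 = 6564120420.
With the 5^21 = 476837158203125 factor, the coefficient is 476837158203125 * 6564120420 = 3130016527175903320312500.

3130016527175903320312500


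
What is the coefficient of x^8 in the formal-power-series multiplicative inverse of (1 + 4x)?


The inverse is 1/(1 + 4x). Apply the geometric identity 1/(1 - y) = sum_{k>=0} y^k with y = -4x:
1/(1 + 4x) = sum_{k>=0} (-4)^k x^k.
So the coefficient of x^8 is (-4)^8 = 65536.

65536


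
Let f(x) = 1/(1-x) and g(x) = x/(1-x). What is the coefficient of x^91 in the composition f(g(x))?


First simplify the composition: f(g(x)) = 1/(1 - x/(1-x)) = (1-x)/((1-x) - x) = (1-x)/(1-2x).
Now extract the coefficient. Write (1-x)/(1-2x) = 1/(1-2x) - x/(1-2x).
The coefficient of x^n in 1/(1-2x) is 2^n, and in x/(1-2x) is 2^(n-1) (for n >= 1).
So the coefficient of x^91 is 2^91 - 2^90 = 2475880078570760549798248448 - 1237940039285380274899124224 = 1237940039285380274899124224.

1237940039285380274899124224


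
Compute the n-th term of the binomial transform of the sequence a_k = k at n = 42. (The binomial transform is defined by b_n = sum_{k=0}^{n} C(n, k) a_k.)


With a_k = k, b_n = sum_{k=0}^{n} C(n, k) k. Using k * C(n, k) = n * C(n-1, k-1) gives b_n = n * sum_{k>=1} C(n-1, k-1) = n * 2^(n-1).
For n = 42: 42 * 2^41 = 42 * 2199023255552 = 92358976733184.

92358976733184


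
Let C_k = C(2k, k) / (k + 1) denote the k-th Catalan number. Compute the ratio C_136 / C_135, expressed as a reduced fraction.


Using C_k = (2k)! / (k! (k+1)!), the ratio C_{k+1}/C_k simplifies to
C_{k+1}/C_k = [(2k+2)! / ((k+1)! (k+2)!)] * [k! (k+1)! / (2k)!]
 = (2k+2)(2k+1) / ((k+1)(k+2)) = 2(2k+1) / (k+2).
For k = 135: 2(2*135 + 1) / (135 + 2) = 542/137 = 542/137.

542/137


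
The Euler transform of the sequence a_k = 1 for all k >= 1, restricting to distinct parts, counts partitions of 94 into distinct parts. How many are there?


Partitions of 94 into distinct parts can be computed via generating function.
Product (1+x)(1+x^2)(1+x^3)...
The coefficient of x^94 = 267968

267968


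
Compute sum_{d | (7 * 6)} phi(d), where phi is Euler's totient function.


First, 7 * 6 = 42. One classical identity is sum_{d | n} phi(d) = n (each k in [1, n] has a unique gcd with n, and among the k's with gcd(k, n) = n/d there are phi(d) of them). So the sum equals 42. We also verify directly:
Divisors of 42: 1, 2, 3, 6, 7, 14, 21, 42.
phi values: 1, 1, 2, 2, 6, 6, 12, 12.
Sum = 42.

42


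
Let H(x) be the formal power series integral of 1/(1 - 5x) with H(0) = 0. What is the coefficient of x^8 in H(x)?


1/(1 - 5x) = sum_{k>=0} 5^k x^k. Integrating termwise with H(0) = 0:
H(x) = sum_{k>=0} 5^k x^(k+1) / (k+1) = sum_{m>=1} 5^(m-1) x^m / m.
For m = 8: 5^7/8 = 78125/8 = 78125/8.

78125/8


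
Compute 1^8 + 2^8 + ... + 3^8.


This power sum has a closed form given by Faulhaber's formula
sum_{k=1}^{m} k^p = (1 / (p + 1)) * sum_{j=0}^{p} C(p + 1, j) B_j m^(p + 1 - j),
but for small m direct computation is fastest:
1 + 256 + 6561 = 6818.

6818


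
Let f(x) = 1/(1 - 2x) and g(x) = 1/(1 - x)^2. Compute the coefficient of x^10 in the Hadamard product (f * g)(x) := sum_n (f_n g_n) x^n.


f has coefficients f_k = 2^k. For g = 1/(1 - x)^2 the coefficient is g_k = C(k + 1, 1) = k + 1. The Hadamard coefficient is (f * g)_k = 2^k * (k + 1).
For k = 10: 2^10 * 11 = 1024 * 11 = 11264.

11264


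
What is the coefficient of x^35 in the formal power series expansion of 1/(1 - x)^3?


The negative binomial / multiset identity is
1/(1 - x)^r = sum_{k>=0} C(k + r - 1, r - 1) x^k.
Here r = 3 and k = 35, so the coefficient is
C(35 + 2, 2) = C(37, 2)
= 666

666


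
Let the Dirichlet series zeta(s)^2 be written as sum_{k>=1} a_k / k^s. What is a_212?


The Dirichlet convolution of the constant function 1 with itself gives (1 * 1)(k) = sum_{d | k} 1 = d(k), the number of positive divisors of k.
Since zeta(s) = sum_{k>=1} 1/k^s, we have zeta(s)^2 = sum_{k>=1} d(k)/k^s, so a_k = d(k).
For k = 212: the divisors are 1, 2, 4, 53, 106, 212.
Count = 6.

6


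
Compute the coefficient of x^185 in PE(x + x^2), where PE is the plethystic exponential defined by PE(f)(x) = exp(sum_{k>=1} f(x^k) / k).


With f(x) = x + x^2, the exponent is sum_{k>=1} (x^k + x^(2k)) / k = -ln(1 - x) - ln(1 - x^2). Exponentiating:
PE(x + x^2) = 1 / ((1 - x)(1 - x^2)).
This is the generating function for partitions of n into parts of size 1 or 2. The number of 2's can be any j in 0..92, and the rest are 1's, so
[x^185] = floor(185/2) + 1 = 93.

93


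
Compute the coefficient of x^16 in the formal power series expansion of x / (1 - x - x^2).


Let f(x) = sum_{k>=0} a_k x^k. Multiplying f(x) * (1 - x - x^2) = x and matching coefficients gives a_0 = 0, a_1 = 1, and a_k = a_{k-1} + a_{k-2} for k >= 2. These are the Fibonacci numbers F_k.
Iterating from F_0 = 0, F_1 = 1:
F_0=0, F_1=1, F_2=1, F_3=2, F_4=3, F_5=5, F_6=8, F_7=13, F_8=21, F_9=34, ...
F_16 = 987.

987


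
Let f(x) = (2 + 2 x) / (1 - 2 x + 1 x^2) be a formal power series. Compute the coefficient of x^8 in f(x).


Write f(x) = sum_{k>=0} a_k x^k. Multiplying both sides by 1 - 2 x + 1 x^2 gives
(1 - 2 x + 1 x^2) sum_{k>=0} a_k x^k = 2 + 2 x.
Matching coefficients:
 x^0: a_0 = 2
 x^1: a_1 - 2 a_0 = 2  =>  a_1 = 2*2 + 2 = 6
 x^k (k >= 2): a_k = 2 a_{k-1} - 1 a_{k-2}.
Iterating: a_2 = 10, a_3 = 14, a_4 = 18, a_5 = 22, a_6 = 26, a_7 = 30, a_8 = 34.
So the coefficient of x^8 is 34.

34


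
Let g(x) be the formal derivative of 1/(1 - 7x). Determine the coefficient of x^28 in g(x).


Differentiate termwise: d/dx sum_{k>=0} 7^k x^k = sum_{k>=1} k 7^k x^(k-1) = sum_{j>=0} (j+1) 7^(j+1) x^j.
Equivalently, d/dx [1/(1 - 7x)] = 7/(1 - 7x)^2.
For j = 28: 29 * 7^29 = 29 * 3219905755813179726837607 = 93377266918582212078290603.

93377266918582212078290603


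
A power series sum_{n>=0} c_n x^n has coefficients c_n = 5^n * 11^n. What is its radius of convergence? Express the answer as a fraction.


By the root test (Cauchy-Hadamard), the radius is R = 1 / limsup_n |c_n|^(1/n).
Here |c_n|^(1/n) = (5^n * 11^n)^(1/n) = 5 * 11 = 55 for all n.
So R = 1/55 = 1/55.

1/55


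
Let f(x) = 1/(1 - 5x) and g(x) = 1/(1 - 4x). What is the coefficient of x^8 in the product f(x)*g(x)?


The coefficient of x^n in f*g is the Cauchy product: sum_{k=0}^{n} a^k * b^(n-k).
With a=5, b=4, n=8:
sum_{k=0}^{8} 5^k * 4^(8-k)
= 1690981

1690981


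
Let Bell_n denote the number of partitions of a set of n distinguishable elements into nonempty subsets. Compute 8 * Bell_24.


Bell_24 can be computed from the Bell triangle or from Dobinski's identity Bell_n = (1/e) * sum_{k>=0} k^n / k!.
Computing Bell_24 = 445958869294805289.
Then 8 * 445958869294805289 = 3567670954358442312.

3567670954358442312


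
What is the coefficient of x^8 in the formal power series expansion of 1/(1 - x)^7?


The expansion 1/(1 - x)^r = sum_{k>=0} C(k + r - 1, r - 1) x^k follows from the multiset / negative-binomial theorem (or from repeated differentiation of the geometric series).
For r = 7 and k = 8:
C(14, 6) = 87178291200 / (720 * 40320) = 3003.

3003


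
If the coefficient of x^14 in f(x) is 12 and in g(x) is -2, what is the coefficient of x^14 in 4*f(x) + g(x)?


Scalar multiplication scales coefficients: 4 * 12 = 48.
Then add the g coefficient: 48 + -2
= 46

46


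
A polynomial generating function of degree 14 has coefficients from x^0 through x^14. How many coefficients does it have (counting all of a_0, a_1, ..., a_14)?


A polynomial of degree 14 takes the form a_0 + a_1 x + ... + a_14 x^14.
The number of coefficients is 14 + 1 = 15.

15


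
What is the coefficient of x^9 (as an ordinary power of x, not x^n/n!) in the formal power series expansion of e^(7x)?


The exponential series is e^y = sum_{k>=0} y^k / k!. Substituting y = 7x gives
e^(7x) = sum_{k>=0} 7^k x^k / k!.
So the coefficient of x^n is a^n/n! with a = 7, n = 9:
7^9 / 9! = 40353607/362880 = 5764801/51840

5764801/51840


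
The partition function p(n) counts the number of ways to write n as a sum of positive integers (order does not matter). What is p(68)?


Using the generating function prod_{k>=1} 1/(1-x^k), we compute p(68).
By dynamic programming over parts 1 through 68:
p(68) = 3087735

3087735


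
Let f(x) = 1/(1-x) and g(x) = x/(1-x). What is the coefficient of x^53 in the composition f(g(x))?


First simplify the composition: f(g(x)) = 1/(1 - x/(1-x)) = (1-x)/((1-x) - x) = (1-x)/(1-2x).
Now extract the coefficient. Write (1-x)/(1-2x) = 1/(1-2x) - x/(1-2x).
The coefficient of x^n in 1/(1-2x) is 2^n, and in x/(1-2x) is 2^(n-1) (for n >= 1).
So the coefficient of x^53 is 2^53 - 2^52 = 9007199254740992 - 4503599627370496 = 4503599627370496.

4503599627370496


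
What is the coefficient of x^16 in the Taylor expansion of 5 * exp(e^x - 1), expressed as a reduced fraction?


exp(e^x - 1) = sum_{k>=0} Bell_k x^k / k!, where Bell_k is the k-th Bell number.
So the coefficient of x^16 is 5 * Bell_16 / 16!.
Computing: Bell_16 = 10480142147 and 16! = 20922789888000, giving
5 * 10480142147/20922789888000 = 10480142147/4184557977600.

10480142147/4184557977600


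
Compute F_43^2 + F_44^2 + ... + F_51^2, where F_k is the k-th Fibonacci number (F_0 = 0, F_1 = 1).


There is a standard identity sum_{k=0}^{N} F_k^2 = F_N * F_{N+1} (proved inductively from the telescoping relation F_k^2 = F_k F_{k+1} - F_{k-1} F_k). Then
sum_{k=43}^{51} F_k^2 = F_51 F_52 - F_42 F_43.
Computing: F_51 = 20365011074, F_52 = 32951280099, F_42 = 267914296, F_43 = 433494437.
Sum = 20365011074 * 32951280099 - 267914296 * 433494437 = 670937044761702044974.

670937044761702044974


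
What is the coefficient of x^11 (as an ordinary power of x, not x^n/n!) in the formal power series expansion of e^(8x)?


The exponential series is e^y = sum_{k>=0} y^k / k!. Substituting y = 8x gives
e^(8x) = sum_{k>=0} 8^k x^k / k!.
So the coefficient of x^n is a^n/n! with a = 8, n = 11:
8^11 / 11! = 8589934592/39916800 = 33554432/155925

33554432/155925


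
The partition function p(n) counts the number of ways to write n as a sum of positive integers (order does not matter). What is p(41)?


Using the generating function prod_{k>=1} 1/(1-x^k), we compute p(41).
By dynamic programming over parts 1 through 41:
p(41) = 44583

44583


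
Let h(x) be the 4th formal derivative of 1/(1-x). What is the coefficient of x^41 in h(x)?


Differentiating 4 times: d^4/dx^4 [1/(1-x)] = 4!/(1-x)^5.
The expansion 1/(1-x)^5 = sum_{k>=0} C(k+4, 4) x^k, so the coefficient of x^n in 4!/(1-x)^5 is 4! * C(n+4, 4).
For n = 41: 24 * C(45, 4) = 24 * 148995 = 3575880

3575880


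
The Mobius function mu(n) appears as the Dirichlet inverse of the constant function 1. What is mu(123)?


123 = 3 * 41 (all distinct primes).
mu(123) = (-1)^2 = 1

1


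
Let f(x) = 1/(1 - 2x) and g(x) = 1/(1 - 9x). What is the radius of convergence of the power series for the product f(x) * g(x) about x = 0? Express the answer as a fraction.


The radius of 1/(1 - 2x) is 1/2 (nearest singularity at x = 1/2), and the radius of 1/(1 - 9x) is 1/9.
The product f(x)*g(x) = 1/((1 - 2x)(1 - 9x)) has singularities at both 1/2 and 1/9, so its radius of convergence is the distance to the nearest one:
min(1/2, 1/9) = 1/9.

1/9


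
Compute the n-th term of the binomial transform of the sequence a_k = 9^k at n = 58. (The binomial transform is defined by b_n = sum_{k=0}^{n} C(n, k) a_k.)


With a_k = 9^k, b_n = sum_{k=0}^{n} C(n, k) 9^k = (1 + 9)^n by the binomial theorem.
For n = 58: (1 + 9)^58 = 10^58 = 10000000000000000000000000000000000000000000000000000000000.

10000000000000000000000000000000000000000000000000000000000


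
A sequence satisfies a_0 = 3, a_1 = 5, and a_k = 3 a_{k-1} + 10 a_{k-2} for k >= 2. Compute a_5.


The characteristic equation is t^2 - 3 t - 10 = 0, with roots r_1 = 5 and r_2 = -2 (so c_1 = r_1 + r_2, c_2 = -r_1 r_2 as required).
One can use the closed form a_n = A r_1^n + B r_2^n, but direct iteration is more reliable:
a_0 = 3, a_1 = 5, a_2 = 45, a_3 = 185, a_4 = 1005, a_5 = 4865.
So a_5 = 4865.

4865


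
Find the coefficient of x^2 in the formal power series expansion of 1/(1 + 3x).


Write 1/(1 + c x) = 1/(1 - (-c) x) and apply the geometric-series identity
1/(1 - y) = sum_{k>=0} y^k to get 1/(1 + c x) = sum_{k>=0} (-c)^k x^k.
So the coefficient of x^k is (-c)^k = (-1)^k * c^k.
Here c = 3 and k = 2:
(-3)^2 = 1 * 9 = 9

9


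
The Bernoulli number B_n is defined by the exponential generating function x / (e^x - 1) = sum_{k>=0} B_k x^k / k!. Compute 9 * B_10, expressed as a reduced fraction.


Bernoulli numbers can also be computed recursively via B_0 = 1 and sum_{j=0}^{m} C(m+1, j) B_j = 0 for m >= 1. Odd-index Bernoulli numbers vanish for k >= 3.
Computing B_10 = 5/66, so 9 * B_10 = 9 * 5/66 = 15/22.

15/22


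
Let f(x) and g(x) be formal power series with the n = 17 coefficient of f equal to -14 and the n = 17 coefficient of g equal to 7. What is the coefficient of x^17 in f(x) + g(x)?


Addition of formal power series is termwise.
The coefficient of x^17 in f + g = -14 + 7
= -7

-7


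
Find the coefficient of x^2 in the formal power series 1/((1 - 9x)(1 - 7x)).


By partial fractions or Cauchy convolution:
The coefficient equals sum_{k=0}^{2} 9^k * 7^(2-k).
= 193

193


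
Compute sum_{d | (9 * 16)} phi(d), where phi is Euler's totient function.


First, 9 * 16 = 144. One classical identity is sum_{d | n} phi(d) = n (each k in [1, n] has a unique gcd with n, and among the k's with gcd(k, n) = n/d there are phi(d) of them). So the sum equals 144. We also verify directly:
Divisors of 144: 1, 2, 3, 4, 6, 8, 9, 12, 16, 18, 24, 36, 48, 72, 144.
phi values: 1, 1, 2, 2, 2, 4, 6, 4, 8, 6, 8, 12, 16, 24, 48.
Sum = 144.

144


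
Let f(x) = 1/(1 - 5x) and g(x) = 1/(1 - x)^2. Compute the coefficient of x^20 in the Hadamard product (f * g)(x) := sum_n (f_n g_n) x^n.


f has coefficients f_k = 5^k. For g = 1/(1 - x)^2 the coefficient is g_k = C(k + 1, 1) = k + 1. The Hadamard coefficient is (f * g)_k = 5^k * (k + 1).
For k = 20: 5^20 * 21 = 95367431640625 * 21 = 2002716064453125.

2002716064453125


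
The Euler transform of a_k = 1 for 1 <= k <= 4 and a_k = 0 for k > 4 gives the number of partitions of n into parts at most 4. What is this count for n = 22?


Partitions of 22 into parts at most 4:
Using generating function (1-x)^(-1)(1-x^2)^(-1)...(1-x^4)^(-1),
the coefficient of x^22 = 136

136


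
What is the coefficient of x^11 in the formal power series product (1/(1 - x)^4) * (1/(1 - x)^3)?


Combine the factors: (1/(1 - x)^4) * (1/(1 - x)^3) = 1/(1 - x)^7.
Then use 1/(1 - x)^r = sum_{k>=0} C(k + r - 1, r - 1) x^k with r = 7 and k = 11:
C(17, 6) = 12376.

12376


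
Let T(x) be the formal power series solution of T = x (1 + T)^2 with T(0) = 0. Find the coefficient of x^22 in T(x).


Apply the Lagrange inversion formula: if T = x * phi(T) with phi(t) = (1 + t)^2, then [x^n] T = (1/n) [t^(n-1)] phi(t)^n = (1/n) [t^(n-1)] (1 + t)^(2n) = (1/n) C(2n, n-1).
Using the identity C(2n, n-1) = C(2n, n) * n / (n+1), the unscaled factor equals C(2n, n) / (n+1) = C_n, the n-th Catalan number.
For n = 22: C_22 = C(44, 22) / 23 = 2104098963720/23 = 91482563640 = 91482563640.

91482563640


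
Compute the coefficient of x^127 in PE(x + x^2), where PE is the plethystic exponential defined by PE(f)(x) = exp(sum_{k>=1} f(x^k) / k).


With f(x) = x + x^2, the exponent is sum_{k>=1} (x^k + x^(2k)) / k = -ln(1 - x) - ln(1 - x^2). Exponentiating:
PE(x + x^2) = 1 / ((1 - x)(1 - x^2)).
This is the generating function for partitions of n into parts of size 1 or 2. The number of 2's can be any j in 0..63, and the rest are 1's, so
[x^127] = floor(127/2) + 1 = 64.

64


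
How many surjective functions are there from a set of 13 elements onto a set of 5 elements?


By inclusion-exclusion on which target elements are missed, the number of surjections from an n-set onto a k-set is
surj(n, k) = sum_{j=0}^{k} (-1)^j C(k, j) (k - j)^n.
Equivalently surj(n, k) = k! * S(n, k), where S(n, k) is the Stirling number of the second kind.
For n = 13, k = 5:
S(13, 5) = 7508501, so
surj = 5! * 7508501 = 120 * 7508501 = 901020120.

901020120


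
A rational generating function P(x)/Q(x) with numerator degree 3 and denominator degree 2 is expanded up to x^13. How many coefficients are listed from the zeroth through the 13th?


Expanding up to x^13 gives the coefficients for x^0, x^1, ..., x^13.
That is 13 + 1 = 14 coefficients in total.

14


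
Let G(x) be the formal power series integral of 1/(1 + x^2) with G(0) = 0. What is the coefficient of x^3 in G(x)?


1/(1 + x^2) = sum_{j>=0} (-1)^j x^(2j). Integrating termwise with G(0) = 0:
G(x) = sum_{j>=0} (-1)^j x^(2j+1) / (2j+1) = arctan(x).
Only odd powers are nonzero. For x^3 write 3 = 2*1 + 1, giving
(-1)^1 / 3 = -1/3 = -1/3.

-1/3


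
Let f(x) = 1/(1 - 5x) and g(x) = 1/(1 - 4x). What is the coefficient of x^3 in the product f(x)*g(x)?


The coefficient of x^n in f*g is the Cauchy product: sum_{k=0}^{n} a^k * b^(n-k).
With a=5, b=4, n=3:
sum_{k=0}^{3} 5^k * 4^(3-k)
= 369

369


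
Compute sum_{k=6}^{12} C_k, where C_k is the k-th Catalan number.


C_6 through C_12: 132, 429, 1430, 4862, 16796, 58786, 208012
Sum = 132 + 429 + 1430 + 4862 + 16796 + 58786 + 208012
= 290447

290447


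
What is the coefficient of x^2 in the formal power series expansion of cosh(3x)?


The Maclaurin series is cosh(t) = sum_{m>=0} t^(2m) / (2m)!, so substituting t = 3x, only even powers of x are nonzero, with coefficient of x^(2m) equal to 3^(2m) / (2m)!.
For x^2 the coefficient is 3^2/2! = 9/2 = 9/2.

9/2


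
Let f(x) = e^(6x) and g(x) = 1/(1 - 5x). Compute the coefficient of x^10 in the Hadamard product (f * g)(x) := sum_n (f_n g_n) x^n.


Expanding: f_k = 6^k/k! (from e^(6x)) and g_k = 5^k (from 1/(1 - 5x)). So the Hadamard coefficient (f * g)_k = 6^k 5^k / k! = (30)^k / k!.
For k = 10: 30^10/10! = 590490000000000/3628800 = 1139062500/7.

1139062500/7


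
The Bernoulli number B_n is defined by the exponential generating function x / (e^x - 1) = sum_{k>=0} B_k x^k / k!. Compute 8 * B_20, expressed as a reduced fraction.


Bernoulli numbers can also be computed recursively via B_0 = 1 and sum_{j=0}^{m} C(m+1, j) B_j = 0 for m >= 1. Odd-index Bernoulli numbers vanish for k >= 3.
Computing B_20 = -174611/330, so 8 * B_20 = 8 * -174611/330 = -698444/165.

-698444/165


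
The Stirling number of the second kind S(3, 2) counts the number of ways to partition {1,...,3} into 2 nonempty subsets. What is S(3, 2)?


Using the explicit formula S(n,k) = (1/k!) sum_{j=0}^{k} (-1)^(k-j) C(k,j) j^n:
S(3, 2) = 3
Equivalently, S(n,k) is n! times the coefficient of x^n in the EGF (e^x - 1)^k / k!.

3


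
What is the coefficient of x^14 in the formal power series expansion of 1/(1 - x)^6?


The expansion 1/(1 - x)^r = sum_{k>=0} C(k + r - 1, r - 1) x^k follows from the multiset / negative-binomial theorem (or from repeated differentiation of the geometric series).
For r = 6 and k = 14:
C(19, 5) = 121645100408832000 / (120 * 87178291200) = 11628.

11628


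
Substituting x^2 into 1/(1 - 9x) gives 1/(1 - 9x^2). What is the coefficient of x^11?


Since 1/(1 - 9x^2) only has even powers of x,
the coefficient of x^11 (odd) is 0.

0


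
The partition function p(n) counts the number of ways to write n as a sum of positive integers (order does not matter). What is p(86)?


Using the generating function prod_{k>=1} 1/(1-x^k), we compute p(86).
By dynamic programming over parts 1 through 86:
p(86) = 34262962

34262962


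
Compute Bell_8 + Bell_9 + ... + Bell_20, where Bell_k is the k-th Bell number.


Recall Bell_k counts set partitions of a k-set (with Bell_0 = 1 by convention).
Bell_8 through Bell_20: 4140, 21147, 115975, 678570, 4213597, 27644437, 190899322, 1382958545, 10480142147, 82864869804, 682076806159, 5832742205057, 51724158235372
Sum = 4140 + 21147 + 115975 + 678570 + 4213597 + 27644437 + 190899322 + 1382958545 + 10480142147 + 82864869804 + 682076806159 + 5832742205057 + 51724158235372 = 58333928794272.

58333928794272


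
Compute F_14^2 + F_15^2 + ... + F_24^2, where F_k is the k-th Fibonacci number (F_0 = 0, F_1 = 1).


There is a standard identity sum_{k=0}^{N} F_k^2 = F_N * F_{N+1} (proved inductively from the telescoping relation F_k^2 = F_k F_{k+1} - F_{k-1} F_k). Then
sum_{k=14}^{24} F_k^2 = F_24 F_25 - F_13 F_14.
Computing: F_24 = 46368, F_25 = 75025, F_13 = 233, F_14 = 377.
Sum = 46368 * 75025 - 233 * 377 = 3478671359.

3478671359


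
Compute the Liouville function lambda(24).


The Liouville function is lambda(k) = (-1)^Omega(k), where Omega(k) counts the prime factors of k with multiplicity.
Factoring: 24 = 2 * 2 * 2 * 3, so Omega(24) = 4.
lambda(24) = (-1)^4 = 1.

1


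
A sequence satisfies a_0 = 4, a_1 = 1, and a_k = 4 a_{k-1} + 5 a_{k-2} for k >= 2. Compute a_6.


The characteristic equation is t^2 - 4 t - 5 = 0, with roots r_1 = 5 and r_2 = -1 (so c_1 = r_1 + r_2, c_2 = -r_1 r_2 as required).
One can use the closed form a_n = A r_1^n + B r_2^n, but direct iteration is more reliable:
a_0 = 4, a_1 = 1, a_2 = 24, a_3 = 101, a_4 = 524, a_5 = 2601, a_6 = 13024.
So a_6 = 13024.

13024


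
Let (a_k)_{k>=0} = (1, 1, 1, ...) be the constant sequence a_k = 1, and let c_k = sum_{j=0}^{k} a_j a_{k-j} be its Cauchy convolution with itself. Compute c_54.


Since a_j = 1 for all j >= 0, the convolution sum becomes
c_k = sum_{j=0}^{k} 1 * 1 = 1 * (k + 1).
Equivalently, the generating function of (a_k) is 1/(1 - x) and its square is 1/(1 - x)^2 = sum_{k>=0} 1(k + 1) x^k.
For k = 54: 1 * 55 = 55.

55


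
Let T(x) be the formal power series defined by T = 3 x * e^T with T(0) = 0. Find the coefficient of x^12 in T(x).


Apply the Lagrange inversion formula: if T = 3 x * phi(T) with phi(t) = e^t, then
[x^n] T = 3^n * (1/n) [t^(n-1)] phi(t)^n = 3^n * (1/n) [t^(n-1)] e^(n t) = 3^n * (1/n) * n^(n-1) / (n-1)! = 3^n * n^(n-1) / n!.
When c = 1 this is the Cayley count of rooted labeled trees on n vertices, divided by n!.
For n = 12: 3^12 * 12^11 / 12! = 531441 * 743008370688/479001600 = 1586874322944/1925.

1586874322944/1925


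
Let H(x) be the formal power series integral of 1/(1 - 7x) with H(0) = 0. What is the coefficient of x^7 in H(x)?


1/(1 - 7x) = sum_{k>=0} 7^k x^k. Integrating termwise with H(0) = 0:
H(x) = sum_{k>=0} 7^k x^(k+1) / (k+1) = sum_{m>=1} 7^(m-1) x^m / m.
For m = 7: 7^6/7 = 117649/7 = 16807.

16807


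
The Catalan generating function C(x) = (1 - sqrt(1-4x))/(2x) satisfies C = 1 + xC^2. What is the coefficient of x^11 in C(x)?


Substituting x -> x scales the n-th coefficient by 1, so [x^11] C(x) = C_11.
C_11 = C(2*11, 11)/(12) = 705432/12 = 58786.
= 58786.

58786


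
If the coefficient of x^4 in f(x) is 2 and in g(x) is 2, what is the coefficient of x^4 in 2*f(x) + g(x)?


Scalar multiplication scales coefficients: 2 * 2 = 4.
Then add the g coefficient: 4 + 2
= 6

6


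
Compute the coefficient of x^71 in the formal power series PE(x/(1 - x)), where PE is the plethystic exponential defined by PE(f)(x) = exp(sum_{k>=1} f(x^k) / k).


For f(x) = x/(1 - x) we have
sum_{k>=1} f(x^k) / k = sum_{k>=1} (1/k) * x^k / (1 - x^k) = sum_{k, m >= 1} x^(k m) / k,
which after exponentiating simplifies to
PE(x/(1 - x)) = prod_{k>=1} 1 / (1 - x^k).
This is the generating function for the partition function p(n), so the coefficient of x^71 is p(71).
Computing p(71) by dynamic programming over parts 1, 2, ..., 71: p(71) = 4697205.

4697205


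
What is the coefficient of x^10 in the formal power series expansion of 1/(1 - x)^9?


The negative binomial / multiset identity is
1/(1 - x)^r = sum_{k>=0} C(k + r - 1, r - 1) x^k.
Here r = 9 and k = 10, so the coefficient is
C(10 + 8, 8) = C(18, 8)
= 43758

43758


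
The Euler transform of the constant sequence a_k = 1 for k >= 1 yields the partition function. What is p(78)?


The Euler transform converts the sequence a_k = 1 into the number of integer partitions.
Using the recurrence or dynamic programming:
p(78) = 12132164

12132164


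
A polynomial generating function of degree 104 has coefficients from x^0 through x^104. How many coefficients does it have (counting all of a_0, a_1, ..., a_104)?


A polynomial of degree 104 takes the form a_0 + a_1 x + ... + a_104 x^104.
The number of coefficients is 104 + 1 = 105.

105


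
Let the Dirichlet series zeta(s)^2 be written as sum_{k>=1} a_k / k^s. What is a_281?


The Dirichlet convolution of the constant function 1 with itself gives (1 * 1)(k) = sum_{d | k} 1 = d(k), the number of positive divisors of k.
Since zeta(s) = sum_{k>=1} 1/k^s, we have zeta(s)^2 = sum_{k>=1} d(k)/k^s, so a_k = d(k).
For k = 281: the divisors are 1, 281.
Count = 2.

2


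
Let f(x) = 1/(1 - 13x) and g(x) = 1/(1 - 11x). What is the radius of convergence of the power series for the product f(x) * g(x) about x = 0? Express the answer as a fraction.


The radius of 1/(1 - 13x) is 1/13 (nearest singularity at x = 1/13), and the radius of 1/(1 - 11x) is 1/11.
The product f(x)*g(x) = 1/((1 - 13x)(1 - 11x)) has singularities at both 1/13 and 1/11, so its radius of convergence is the distance to the nearest one:
min(1/13, 1/11) = 1/13.

1/13


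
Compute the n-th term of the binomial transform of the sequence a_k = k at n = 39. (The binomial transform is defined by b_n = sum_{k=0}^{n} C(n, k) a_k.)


With a_k = k, b_n = sum_{k=0}^{n} C(n, k) k. Using k * C(n, k) = n * C(n-1, k-1) gives b_n = n * sum_{k>=1} C(n-1, k-1) = n * 2^(n-1).
For n = 39: 39 * 2^38 = 39 * 274877906944 = 10720238370816.

10720238370816


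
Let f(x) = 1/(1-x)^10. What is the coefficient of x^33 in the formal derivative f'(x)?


Differentiate: d/dx [ 1/(1-x)^r ] = r / (1-x)^(r+1).
Here r = 10, so f'(x) = 10 / (1-x)^11.
The expansion of 1/(1-x)^(r+1) has coefficient of x^n equal to C(n+r, r).
So the coefficient of x^33 in f'(x) is
10 * C(43, 10) = 10 * 1917334783 = 19173347830

19173347830


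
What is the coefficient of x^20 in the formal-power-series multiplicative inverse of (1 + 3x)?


The inverse is 1/(1 + 3x). Apply the geometric identity 1/(1 - y) = sum_{k>=0} y^k with y = -3x:
1/(1 + 3x) = sum_{k>=0} (-3)^k x^k.
So the coefficient of x^20 is (-3)^20 = 3486784401.

3486784401


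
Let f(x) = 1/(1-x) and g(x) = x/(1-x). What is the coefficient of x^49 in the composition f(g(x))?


First simplify the composition: f(g(x)) = 1/(1 - x/(1-x)) = (1-x)/((1-x) - x) = (1-x)/(1-2x).
Now extract the coefficient. Write (1-x)/(1-2x) = 1/(1-2x) - x/(1-2x).
The coefficient of x^n in 1/(1-2x) is 2^n, and in x/(1-2x) is 2^(n-1) (for n >= 1).
So the coefficient of x^49 is 2^49 - 2^48 = 562949953421312 - 281474976710656 = 281474976710656.

281474976710656


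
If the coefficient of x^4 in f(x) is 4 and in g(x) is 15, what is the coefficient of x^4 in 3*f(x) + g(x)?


Scalar multiplication scales coefficients: 3 * 4 = 12.
Then add the g coefficient: 12 + 15
= 27

27


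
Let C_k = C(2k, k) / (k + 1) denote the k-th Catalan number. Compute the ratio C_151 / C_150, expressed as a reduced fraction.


Using C_k = (2k)! / (k! (k+1)!), the ratio C_{k+1}/C_k simplifies to
C_{k+1}/C_k = [(2k+2)! / ((k+1)! (k+2)!)] * [k! (k+1)! / (2k)!]
 = (2k+2)(2k+1) / ((k+1)(k+2)) = 2(2k+1) / (k+2).
For k = 150: 2(2*150 + 1) / (150 + 2) = 602/152 = 301/76.

301/76


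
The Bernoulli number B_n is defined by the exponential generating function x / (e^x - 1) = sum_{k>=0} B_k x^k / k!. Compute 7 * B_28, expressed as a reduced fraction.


Bernoulli numbers can also be computed recursively via B_0 = 1 and sum_{j=0}^{m} C(m+1, j) B_j = 0 for m >= 1. Odd-index Bernoulli numbers vanish for k >= 3.
Computing B_28 = -23749461029/870, so 7 * B_28 = 7 * -23749461029/870 = -166246227203/870.

-166246227203/870


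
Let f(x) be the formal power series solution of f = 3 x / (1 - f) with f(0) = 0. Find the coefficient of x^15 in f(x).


Apply Lagrange inversion: f = 3 x * phi(f) with phi(t) = 1/(1 - t), so
[x^n] f = 3^n * (1/n) [t^(n-1)] phi(t)^n = 3^n * (1/n) [t^(n-1)] (1 - t)^(-n) = 3^n * (1/n) C(2n - 2, n - 1) = 3^n * C_{n-1}.
For n = 15: C_14 = C(28, 14) / 15 = 40116600/15 = 2674440.
With the 3^15 = 14348907 factor, the coefficient is 14348907 * 2674440 = 38375290837080.

38375290837080


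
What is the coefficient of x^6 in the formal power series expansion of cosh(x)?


The Maclaurin series is cosh(t) = sum_{m>=0} t^(2m) / (2m)!, so substituting t = x, only even powers of x are nonzero, with coefficient of x^(2m) equal to 1 / (2m)!.
For x^6 the coefficient is 1/6! = 1/720 = 1/720.

1/720


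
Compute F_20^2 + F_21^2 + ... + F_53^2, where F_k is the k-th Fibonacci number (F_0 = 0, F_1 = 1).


There is a standard identity sum_{k=0}^{N} F_k^2 = F_N * F_{N+1} (proved inductively from the telescoping relation F_k^2 = F_k F_{k+1} - F_{k-1} F_k). Then
sum_{k=20}^{53} F_k^2 = F_53 F_54 - F_19 F_20.
Computing: F_53 = 53316291173, F_54 = 86267571272, F_19 = 4181, F_20 = 6765.
Sum = 53316291173 * 86267571272 - 4181 * 6765 = 4599466948725453697591.

4599466948725453697591


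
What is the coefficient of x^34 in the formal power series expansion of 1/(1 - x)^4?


The negative binomial / multiset identity is
1/(1 - x)^r = sum_{k>=0} C(k + r - 1, r - 1) x^k.
Here r = 4 and k = 34, so the coefficient is
C(34 + 3, 3) = C(37, 3)
= 7770

7770


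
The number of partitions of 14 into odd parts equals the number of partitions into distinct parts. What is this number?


Computing partitions of 14 into odd parts (1, 3, 5, ...):
Using the generating function prod_{k>=0} 1/(1-x^(2k+1)),
the count is 22

22


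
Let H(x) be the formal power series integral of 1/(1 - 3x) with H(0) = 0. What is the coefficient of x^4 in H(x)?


1/(1 - 3x) = sum_{k>=0} 3^k x^k. Integrating termwise with H(0) = 0:
H(x) = sum_{k>=0} 3^k x^(k+1) / (k+1) = sum_{m>=1} 3^(m-1) x^m / m.
For m = 4: 3^3/4 = 27/4 = 27/4.

27/4


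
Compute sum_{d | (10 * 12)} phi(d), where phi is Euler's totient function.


First, 10 * 12 = 120. One classical identity is sum_{d | n} phi(d) = n (each k in [1, n] has a unique gcd with n, and among the k's with gcd(k, n) = n/d there are phi(d) of them). So the sum equals 120. We also verify directly:
Divisors of 120: 1, 2, 3, 4, 5, 6, 8, 10, 12, 15, 20, 24, 30, 40, 60, 120.
phi values: 1, 1, 2, 2, 4, 2, 4, 4, 4, 8, 8, 8, 8, 16, 16, 32.
Sum = 120.

120


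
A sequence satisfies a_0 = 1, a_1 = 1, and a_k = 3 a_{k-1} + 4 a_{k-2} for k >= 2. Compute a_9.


The characteristic equation is t^2 - 3 t - 4 = 0, with roots r_1 = 4 and r_2 = -1 (so c_1 = r_1 + r_2, c_2 = -r_1 r_2 as required).
One can use the closed form a_n = A r_1^n + B r_2^n, but direct iteration is more reliable:
a_0 = 1, a_1 = 1, a_2 = 7, a_3 = 25, a_4 = 103, a_5 = 409, a_6 = 1639, a_7 = 6553, a_8 = 26215, a_9 = 104857.
So a_9 = 104857.

104857


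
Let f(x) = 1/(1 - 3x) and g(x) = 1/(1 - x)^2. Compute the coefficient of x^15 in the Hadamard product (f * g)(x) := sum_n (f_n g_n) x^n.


f has coefficients f_k = 3^k. For g = 1/(1 - x)^2 the coefficient is g_k = C(k + 1, 1) = k + 1. The Hadamard coefficient is (f * g)_k = 3^k * (k + 1).
For k = 15: 3^15 * 16 = 14348907 * 16 = 229582512.

229582512


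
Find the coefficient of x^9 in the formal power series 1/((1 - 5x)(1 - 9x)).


By partial fractions or Cauchy convolution:
The coefficient equals sum_{k=0}^{9} 5^k * 9^(9-k).
= 869254694

869254694


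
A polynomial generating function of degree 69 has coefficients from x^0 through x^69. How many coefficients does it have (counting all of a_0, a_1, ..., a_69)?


A polynomial of degree 69 takes the form a_0 + a_1 x + ... + a_69 x^69.
The number of coefficients is 69 + 1 = 70.

70


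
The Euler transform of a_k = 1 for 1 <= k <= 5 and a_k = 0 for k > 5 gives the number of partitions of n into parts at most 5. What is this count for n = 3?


Partitions of 3 into parts at most 5:
Using generating function (1-x)^(-1)(1-x^2)^(-1)...(1-x^5)^(-1),
the coefficient of x^3 = 3

3


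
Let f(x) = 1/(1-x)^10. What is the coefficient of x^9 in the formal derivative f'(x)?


Differentiate: d/dx [ 1/(1-x)^r ] = r / (1-x)^(r+1).
Here r = 10, so f'(x) = 10 / (1-x)^11.
The expansion of 1/(1-x)^(r+1) has coefficient of x^n equal to C(n+r, r).
So the coefficient of x^9 in f'(x) is
10 * C(19, 10) = 10 * 92378 = 923780

923780


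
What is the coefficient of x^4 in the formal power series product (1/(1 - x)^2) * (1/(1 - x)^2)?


Combine the factors: (1/(1 - x)^2) * (1/(1 - x)^2) = 1/(1 - x)^4.
Then use 1/(1 - x)^r = sum_{k>=0} C(k + r - 1, r - 1) x^k with r = 4 and k = 4:
C(7, 3) = 35.

35


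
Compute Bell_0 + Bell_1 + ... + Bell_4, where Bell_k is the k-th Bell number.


Recall Bell_k counts set partitions of a k-set (with Bell_0 = 1 by convention).
Bell_0 through Bell_4: 1, 1, 2, 5, 15
Sum = 1 + 1 + 2 + 5 + 15 = 24.

24


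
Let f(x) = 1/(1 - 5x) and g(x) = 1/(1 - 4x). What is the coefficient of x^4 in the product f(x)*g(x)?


The coefficient of x^n in f*g is the Cauchy product: sum_{k=0}^{n} a^k * b^(n-k).
With a=5, b=4, n=4:
sum_{k=0}^{4} 5^k * 4^(4-k)
= 2101

2101


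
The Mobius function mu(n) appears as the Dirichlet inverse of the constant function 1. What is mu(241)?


241 = 241 (all distinct primes).
mu(241) = (-1)^1 = -1

-1


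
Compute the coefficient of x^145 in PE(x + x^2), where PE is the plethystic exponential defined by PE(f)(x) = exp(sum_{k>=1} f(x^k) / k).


With f(x) = x + x^2, the exponent is sum_{k>=1} (x^k + x^(2k)) / k = -ln(1 - x) - ln(1 - x^2). Exponentiating:
PE(x + x^2) = 1 / ((1 - x)(1 - x^2)).
This is the generating function for partitions of n into parts of size 1 or 2. The number of 2's can be any j in 0..72, and the rest are 1's, so
[x^145] = floor(145/2) + 1 = 73.

73
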